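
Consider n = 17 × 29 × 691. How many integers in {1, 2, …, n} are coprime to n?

φ(17) = 17 − 1 = 16.
φ(29) = 29 − 1 = 28.
φ(691) = 691 − 1 = 690.
Multiply: 16 · 28 · 690 = 309120.

309120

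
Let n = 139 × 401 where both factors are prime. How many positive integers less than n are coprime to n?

55200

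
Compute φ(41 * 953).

38080

φ(39073) = 39073 · (1 − 1/41) · (1 − 1/953)
       = 39073 · 38080/39073 = 38080.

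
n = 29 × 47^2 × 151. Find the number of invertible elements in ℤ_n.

9080400

φ(29) = 29 − 1 = 28.
φ(47^2) = 47^2 − 47^1 = 2209 − 47 = 2162.
φ(151) = 151 − 1 = 150.
Multiply: 28 · 2162 · 150 = 9080400.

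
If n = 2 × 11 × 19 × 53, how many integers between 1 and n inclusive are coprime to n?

φ(22154) = 22154 · (1 − 1/2) · (1 − 1/11) · (1 − 1/19) · (1 − 1/53)
       = 22154 · 9360/22154 = 9360.

9360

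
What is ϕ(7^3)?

φ(343) = 343 · (1 − 1/7)
       = 343 · 6/7 = 294.

294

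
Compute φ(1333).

1260

First factor: 1333 = 31 × 43.
φ(1333) = 1333 · (1 − 1/31) · (1 − 1/43)
       = 1333 · 1260/1333 = 1260.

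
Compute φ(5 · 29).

112

φ(145) = 145 · (1 − 1/5) · (1 − 1/29)
       = 145 · 112/145 = 112.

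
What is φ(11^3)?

1210

φ(1331) = 1331 · (1 − 1/11)
       = 1331 · 10/11 = 1210.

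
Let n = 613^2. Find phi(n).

φ(613^2) = 613^1·(613−1) = 613·612 = 375156.

375156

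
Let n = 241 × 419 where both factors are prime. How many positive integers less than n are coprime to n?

100320

For distinct primes, φ(pq) = (p−1)(q−1) = 240 × 418 = 100320.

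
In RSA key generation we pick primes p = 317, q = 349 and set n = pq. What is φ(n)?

φ(n) = (p − 1)(q − 1) = (317−1)(349−1) = 316·348 = 109968.

109968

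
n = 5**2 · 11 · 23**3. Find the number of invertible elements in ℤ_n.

2327600

φ(3345925) = 3345925 · (1 − 1/5) · (1 − 1/11) · (1 − 1/23)
       = 3345925 · 880/1265 = 2327600.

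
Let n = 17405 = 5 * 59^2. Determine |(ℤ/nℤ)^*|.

φ(5) = 5 − 1 = 4.
φ(59^2) = 59^1·(59−1) = 59·58 = 3422.
Multiply: 4 · 3422 = 13688.

13688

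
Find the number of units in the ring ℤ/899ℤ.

First factor: 899 = 29 * 31.
φ(899) = 899 · (1 − 1/29) · (1 − 1/31)
       = 899 · 840/899 = 840.

840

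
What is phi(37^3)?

49284

φ(37^3) = 37^3 − 37^2 = 50653 − 1369 = 49284.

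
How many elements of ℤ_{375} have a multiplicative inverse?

200

First factor: 375 = 3 · 5^3.
φ(3) = 3 − 1 = 2.
φ(5^3) = 5^2·(5−1) = 25·4 = 100.
Since φ is multiplicative, φ(375) = 2 · 100 = 200.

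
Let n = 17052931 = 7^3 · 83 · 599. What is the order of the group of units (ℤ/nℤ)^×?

φ(17052931) = 17052931 · (1 − 1/7) · (1 − 1/83) · (1 − 1/599)
       = 17052931 · 294216/348019 = 14416584.

14416584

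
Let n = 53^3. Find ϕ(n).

146068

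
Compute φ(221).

Factor 221: 221 = 13 × 17.
φ(13) = 13 − 1 = 12.
φ(17) = 17 − 1 = 16.
Multiply: 12 · 16 = 192.

192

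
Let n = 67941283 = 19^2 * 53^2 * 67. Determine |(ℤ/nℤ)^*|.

φ(19^2) = 19^1·(19−1) = 19·18 = 342.
φ(53^2) = 53^1·(53−1) = 53·52 = 2756.
φ(67) = 67 − 1 = 66.
Since φ is multiplicative, φ(67941283) = 342 · 2756 · 66 = 62208432.

62208432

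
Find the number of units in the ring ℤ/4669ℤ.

3696

First factor: 4669 = 7 · 23 · 29.
φ(7) = 7 − 1 = 6.
φ(23) = 23 − 1 = 22.
φ(29) = 29 − 1 = 28.
Multiply: 6 · 22 · 28 = 3696.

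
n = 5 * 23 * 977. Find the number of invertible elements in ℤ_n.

85888

φ(112355) = 112355 · (1 − 1/5) · (1 − 1/23) · (1 − 1/977)
       = 112355 · 85888/112355 = 85888.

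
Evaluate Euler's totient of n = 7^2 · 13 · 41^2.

826560

φ(7^2) = 7^2 − 7^1 = 49 − 7 = 42.
φ(13) = 13 − 1 = 12.
φ(41^2) = 41^2 − 41^1 = 1681 − 41 = 1640.
φ(1070797) = 42 × 12 × 1640 = 826560.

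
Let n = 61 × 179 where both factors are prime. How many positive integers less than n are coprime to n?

φ(n) = (p − 1)(q − 1) = (61−1)(179−1) = 60·178 = 10680.

10680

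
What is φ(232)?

232 = 2^3 × 29.
φ(232) = 232 · (1 − 1/2) · (1 − 1/29)
       = 232 · 28/58 = 112.

112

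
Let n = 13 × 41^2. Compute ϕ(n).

19680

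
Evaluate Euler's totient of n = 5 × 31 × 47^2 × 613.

158777280

φ(209888135) = 209888135 · (1 − 1/5) · (1 − 1/31) · (1 − 1/47) · (1 − 1/613)
       = 209888135 · 3378240/4465705 = 158777280.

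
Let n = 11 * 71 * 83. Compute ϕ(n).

φ(64823) = 64823 · (1 − 1/11) · (1 − 1/71) · (1 − 1/83)
       = 64823 · 57400/64823 = 57400.

57400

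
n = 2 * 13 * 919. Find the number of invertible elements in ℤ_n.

11016

φ(23894) = 23894 · (1 − 1/2) · (1 − 1/13) · (1 − 1/919)
       = 23894 · 11016/23894 = 11016.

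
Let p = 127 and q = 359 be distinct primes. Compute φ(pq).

φ(pq) = (p−1)(q−1) = 126 · 358 = 45108.

45108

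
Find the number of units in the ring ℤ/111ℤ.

First factor: 111 = 3 * 37.
φ(3) = 3 − 1 = 2.
φ(37) = 37 − 1 = 36.
Since φ is multiplicative, φ(111) = 2 · 36 = 72.

72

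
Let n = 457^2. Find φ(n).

φ(208849) = 208849 · (1 − 1/457)
       = 208849 · 456/457 = 208392.

208392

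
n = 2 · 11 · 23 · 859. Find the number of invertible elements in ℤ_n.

188760

φ(2) = 2 − 1 = 1.
φ(11) = 11 − 1 = 10.
φ(23) = 23 − 1 = 22.
φ(859) = 859 − 1 = 858.
Multiply: 1 · 10 · 22 · 858 = 188760.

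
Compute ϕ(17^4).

φ(83521) = 83521 · (1 − 1/17)
       = 83521 · 16/17 = 78608.

78608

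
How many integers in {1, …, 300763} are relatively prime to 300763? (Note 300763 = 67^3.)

φ(300763) = 300763 · (1 − 1/67)
       = 300763 · 66/67 = 296274.

296274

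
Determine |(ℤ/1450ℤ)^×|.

Factor 1450: 1450 = 2 * 5^2 * 29.
φ(2) = 2 − 1 = 1.
φ(5^2) = 5^1·(5−1) = 5·4 = 20.
φ(29) = 29 − 1 = 28.
Since φ is multiplicative, φ(1450) = 1 · 20 · 28 = 560.

560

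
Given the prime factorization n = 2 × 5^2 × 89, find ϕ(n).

φ(2) = 2 − 1 = 1.
φ(5^2) = 5^1·(5−1) = 5·4 = 20.
φ(89) = 89 − 1 = 88.
Since φ is multiplicative, φ(4450) = 1 · 20 · 88 = 1760.

1760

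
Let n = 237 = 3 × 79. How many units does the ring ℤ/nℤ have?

156

φ(3) = 3 − 1 = 2.
φ(79) = 79 − 1 = 78.
Since φ is multiplicative, φ(237) = 2 · 78 = 156.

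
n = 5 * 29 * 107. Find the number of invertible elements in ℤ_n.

φ(15515) = 15515 · (1 − 1/5) · (1 − 1/29) · (1 − 1/107)
       = 15515 · 11872/15515 = 11872.

11872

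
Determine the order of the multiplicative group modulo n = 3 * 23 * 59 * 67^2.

φ(18274719) = 18274719 · (1 − 1/3) · (1 − 1/23) · (1 − 1/59) · (1 − 1/67)
       = 18274719 · 168432/272757 = 11284944.

11284944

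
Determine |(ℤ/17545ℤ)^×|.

12320

Factor 17545: 17545 = 5 · 11**2 · 29.
φ(17545) = 17545 · (1 − 1/5) · (1 − 1/11) · (1 − 1/29)
       = 17545 · 1120/1595 = 12320.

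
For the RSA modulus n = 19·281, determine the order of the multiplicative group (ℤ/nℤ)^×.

For distinct primes, φ(pq) = (p−1)(q−1) = 18 × 280 = 5040.

5040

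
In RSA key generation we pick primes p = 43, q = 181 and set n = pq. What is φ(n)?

φ(n) = (p − 1)(q − 1) = (43−1)(181−1) = 42·180 = 7560.

7560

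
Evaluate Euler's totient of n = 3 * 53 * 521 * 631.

φ(3) = 3 − 1 = 2.
φ(53) = 53 − 1 = 52.
φ(521) = 521 − 1 = 520.
φ(631) = 631 − 1 = 630.
φ(52271409) = 2 × 52 × 520 × 630 = 34070400.

34070400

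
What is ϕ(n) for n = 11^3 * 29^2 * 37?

35370720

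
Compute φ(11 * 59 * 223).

128760

φ(11) = 11 − 1 = 10.
φ(59) = 59 − 1 = 58.
φ(223) = 223 − 1 = 222.
Multiply: 10 · 58 · 222 = 128760.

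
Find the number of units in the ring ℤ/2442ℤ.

720

2442 = 2 × 3 × 11 × 37.
φ(2442) = 2442 · (1 − 1/2) · (1 − 1/3) · (1 − 1/11) · (1 − 1/37)
       = 2442 · 720/2442 = 720.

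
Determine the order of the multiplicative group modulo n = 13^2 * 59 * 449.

4053504

φ(4476979) = 4476979 · (1 − 1/13) · (1 − 1/59) · (1 − 1/449)
       = 4476979 · 311808/344383 = 4053504.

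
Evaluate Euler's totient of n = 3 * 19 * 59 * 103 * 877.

φ(303783153) = 303783153 · (1 − 1/3) · (1 − 1/19) · (1 − 1/59) · (1 − 1/103) · (1 − 1/877)
       = 303783153 · 186566976/303783153 = 186566976.

186566976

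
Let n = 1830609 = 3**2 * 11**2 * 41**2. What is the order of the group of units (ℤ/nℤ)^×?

1082400

φ(3^2) = 3^2 − 3^1 = 9 − 3 = 6.
φ(11^2) = 11^2 − 11^1 = 121 − 11 = 110.
φ(41^2) = 41^1·(41−1) = 41·40 = 1640.
Multiply: 6 · 110 · 1640 = 1082400.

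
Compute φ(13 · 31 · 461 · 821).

135792000

φ(13) = 13 − 1 = 12.
φ(31) = 31 − 1 = 30.
φ(461) = 461 − 1 = 460.
φ(821) = 821 − 1 = 820.
φ(152527843) = 12 × 30 × 460 × 820 = 135792000.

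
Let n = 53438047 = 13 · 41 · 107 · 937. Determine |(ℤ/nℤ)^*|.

47623680

φ(53438047) = 53438047 · (1 − 1/13) · (1 − 1/41) · (1 − 1/107) · (1 − 1/937)
       = 53438047 · 47623680/53438047 = 47623680.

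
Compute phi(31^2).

930

φ(961) = 961 · (1 − 1/31)
       = 961 · 30/31 = 930.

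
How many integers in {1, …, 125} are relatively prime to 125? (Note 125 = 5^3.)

φ(5^3) = 5^3 − 5^2 = 125 − 25 = 100.

100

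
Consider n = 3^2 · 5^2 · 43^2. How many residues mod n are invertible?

216720

φ(416025) = 416025 · (1 − 1/3) · (1 − 1/5) · (1 − 1/43)
       = 416025 · 336/645 = 216720.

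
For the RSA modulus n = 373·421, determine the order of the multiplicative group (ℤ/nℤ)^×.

φ(373) = 373 − 1 = 372.
φ(421) = 421 − 1 = 420.
Since φ is multiplicative, φ(157033) = 372 · 420 = 156240.

156240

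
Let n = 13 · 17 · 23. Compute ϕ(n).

4224

φ(5083) = 5083 · (1 − 1/13) · (1 − 1/17) · (1 − 1/23)
       = 5083 · 4224/5083 = 4224.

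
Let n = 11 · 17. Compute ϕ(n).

φ(11) = 11 − 1 = 10.
φ(17) = 17 − 1 = 16.
Since φ is multiplicative, φ(187) = 10 · 16 = 160.

160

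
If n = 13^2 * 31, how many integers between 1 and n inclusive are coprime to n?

4680

φ(5239) = 5239 · (1 − 1/13) · (1 − 1/31)
       = 5239 · 360/403 = 4680.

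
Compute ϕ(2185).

2185 = 5 * 19 * 23.
φ(2185) = 2185 · (1 − 1/5) · (1 − 1/19) · (1 − 1/23)
       = 2185 · 1584/2185 = 1584.

1584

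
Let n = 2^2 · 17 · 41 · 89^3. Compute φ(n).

φ(2^2) = 2^2 − 2^1 = 4 − 2 = 2.
φ(17) = 17 − 1 = 16.
φ(41) = 41 − 1 = 40.
φ(89^3) = 89^2·(89−1) = 7921·88 = 697048.
φ(1965453572) = 2 × 16 × 40 × 697048 = 892221440.

892221440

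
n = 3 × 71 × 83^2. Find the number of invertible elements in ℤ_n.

952840

φ(3) = 3 − 1 = 2.
φ(71) = 71 − 1 = 70.
φ(83^2) = 83^1·(83−1) = 83·82 = 6806.
Multiply: 2 · 70 · 6806 = 952840.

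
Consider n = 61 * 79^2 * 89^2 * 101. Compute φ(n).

φ(61) = 61 − 1 = 60.
φ(79^2) = 79^1·(79−1) = 79·78 = 6162.
φ(89^2) = 89^2 − 89^1 = 7921 − 89 = 7832.
φ(101) = 101 − 1 = 100.
Since φ is multiplicative, φ(304568794721) = 60 · 6162 · 7832 · 100 = 289564704000.

289564704000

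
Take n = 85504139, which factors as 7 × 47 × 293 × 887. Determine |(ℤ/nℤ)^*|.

71404512

φ(85504139) = 85504139 · (1 − 1/7) · (1 − 1/47) · (1 − 1/293) · (1 − 1/887)
       = 85504139 · 71404512/85504139 = 71404512.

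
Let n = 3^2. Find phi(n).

6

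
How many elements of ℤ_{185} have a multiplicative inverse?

185 = 5 · 37.
φ(185) = 185 · (1 − 1/5) · (1 − 1/37)
       = 185 · 144/185 = 144.

144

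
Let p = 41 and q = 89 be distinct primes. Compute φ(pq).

φ(41) = 41 − 1 = 40.
φ(89) = 89 − 1 = 88.
Multiply: 40 · 88 = 3520.

3520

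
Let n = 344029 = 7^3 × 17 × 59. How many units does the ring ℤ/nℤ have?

φ(344029) = 344029 · (1 − 1/7) · (1 − 1/17) · (1 − 1/59)
       = 344029 · 5568/7021 = 272832.

272832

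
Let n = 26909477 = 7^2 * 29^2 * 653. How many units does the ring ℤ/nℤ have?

φ(7^2) = 7^2 − 7^1 = 49 − 7 = 42.
φ(29^2) = 29^1·(29−1) = 29·28 = 812.
φ(653) = 653 − 1 = 652.
Since φ is multiplicative, φ(26909477) = 42 · 812 · 652 = 22235808.

22235808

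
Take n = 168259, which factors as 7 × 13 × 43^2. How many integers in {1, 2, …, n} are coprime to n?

φ(168259) = 168259 · (1 − 1/7) · (1 − 1/13) · (1 − 1/43)
       = 168259 · 3024/3913 = 130032.

130032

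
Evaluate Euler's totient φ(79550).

79550 = 2 · 5^2 · 37 · 43.
φ(79550) = 79550 · (1 − 1/2) · (1 − 1/5) · (1 − 1/37) · (1 − 1/43)
       = 79550 · 6048/15910 = 30240.

30240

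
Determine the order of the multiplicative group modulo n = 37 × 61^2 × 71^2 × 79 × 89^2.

400043535091200

φ(37) = 37 − 1 = 36.
φ(61^2) = 61^2 − 61^1 = 3721 − 61 = 3660.
φ(71^2) = 71^2 − 71^1 = 5041 − 71 = 4970.
φ(79) = 79 − 1 = 78.
φ(89^2) = 89^2 − 89^1 = 7921 − 89 = 7832.
φ(434295366710563) = 36 × 3660 × 4970 × 78 × 7832 = 400043535091200.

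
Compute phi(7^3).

294

φ(343) = 343 · (1 − 1/7)
       = 343 · 6/7 = 294.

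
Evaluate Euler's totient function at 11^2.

φ(121) = 121 · (1 − 1/11)
       = 121 · 10/11 = 110.

110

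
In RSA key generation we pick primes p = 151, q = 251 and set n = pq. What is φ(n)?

φ(151) = 151 − 1 = 150.
φ(251) = 251 − 1 = 250.
Multiply: 150 · 250 = 37500.

37500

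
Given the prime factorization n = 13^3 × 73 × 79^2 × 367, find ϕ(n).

329308716672

φ(13^3) = 13^2·(13−1) = 169·12 = 2028.
φ(73) = 73 − 1 = 72.
φ(79^2) = 79^2 − 79^1 = 6241 − 79 = 6162.
φ(367) = 367 − 1 = 366.
φ(367344180307) = 2028 × 72 × 6162 × 366 = 329308716672.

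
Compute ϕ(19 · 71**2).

89460

φ(95779) = 95779 · (1 − 1/19) · (1 − 1/71)
       = 95779 · 1260/1349 = 89460.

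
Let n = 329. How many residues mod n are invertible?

276

329 = 7 · 47.
φ(329) = 329 · (1 − 1/7) · (1 − 1/47)
       = 329 · 276/329 = 276.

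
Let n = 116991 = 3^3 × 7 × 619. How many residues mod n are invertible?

66744

φ(116991) = 116991 · (1 − 1/3) · (1 − 1/7) · (1 − 1/619)
       = 116991 · 7416/12999 = 66744.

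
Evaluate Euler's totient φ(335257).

276480

Factor 335257: 335257 = 13 · 17 · 37 · 41.
φ(13) = 13 − 1 = 12.
φ(17) = 17 − 1 = 16.
φ(37) = 37 − 1 = 36.
φ(41) = 41 − 1 = 40.
φ(335257) = 12 × 16 × 36 × 40 = 276480.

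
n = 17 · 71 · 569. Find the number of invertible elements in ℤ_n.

636160

φ(17) = 17 − 1 = 16.
φ(71) = 71 − 1 = 70.
φ(569) = 569 − 1 = 568.
Since φ is multiplicative, φ(686783) = 16 · 70 · 568 = 636160.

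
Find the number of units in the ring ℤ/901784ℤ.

901784 = 2^3 · 13^2 · 23 · 29.
φ(901784) = 901784 · (1 − 1/2) · (1 − 1/13) · (1 − 1/23) · (1 − 1/29)
       = 901784 · 7392/17342 = 384384.

384384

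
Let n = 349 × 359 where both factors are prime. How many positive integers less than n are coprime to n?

124584

φ(125291) = 125291 · (1 − 1/349) · (1 − 1/359)
       = 125291 · 124584/125291 = 124584.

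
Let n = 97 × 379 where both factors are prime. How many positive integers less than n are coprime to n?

36288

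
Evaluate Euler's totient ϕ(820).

320

Factor 820: 820 = 2^2 * 5 * 41.
φ(2^2) = 2^1·(2−1) = 2·1 = 2.
φ(5) = 5 − 1 = 4.
φ(41) = 41 − 1 = 40.
φ(820) = 2 × 4 × 40 = 320.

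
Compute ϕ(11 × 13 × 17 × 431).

825600

φ(11) = 11 − 1 = 10.
φ(13) = 13 − 1 = 12.
φ(17) = 17 − 1 = 16.
φ(431) = 431 − 1 = 430.
Since φ is multiplicative, φ(1047761) = 10 · 12 · 16 · 430 = 825600.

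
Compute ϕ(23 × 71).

1540

φ(1633) = 1633 · (1 − 1/23) · (1 − 1/71)
       = 1633 · 1540/1633 = 1540.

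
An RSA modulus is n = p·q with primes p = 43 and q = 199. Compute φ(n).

φ(n) = (p − 1)(q − 1) = (43−1)(199−1) = 42·198 = 8316.

8316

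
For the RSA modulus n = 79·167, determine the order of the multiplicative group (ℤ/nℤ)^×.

12948

φ(13193) = 13193 · (1 − 1/79) · (1 − 1/167)
       = 13193 · 12948/13193 = 12948.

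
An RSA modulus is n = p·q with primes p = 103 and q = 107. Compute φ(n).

φ(n) = (p − 1)(q − 1) = (103−1)(107−1) = 102·106 = 10812.

10812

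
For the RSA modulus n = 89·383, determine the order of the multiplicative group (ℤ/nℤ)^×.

φ(pq) = (p−1)(q−1) = 88 · 382 = 33616.

33616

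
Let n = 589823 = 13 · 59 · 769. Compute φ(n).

φ(13) = 13 − 1 = 12.
φ(59) = 59 − 1 = 58.
φ(769) = 769 − 1 = 768.
Multiply: 12 · 58 · 768 = 534528.

534528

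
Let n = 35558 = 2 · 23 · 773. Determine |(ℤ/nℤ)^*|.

φ(2) = 2 − 1 = 1.
φ(23) = 23 − 1 = 22.
φ(773) = 773 − 1 = 772.
Multiply: 1 · 22 · 772 = 16984.

16984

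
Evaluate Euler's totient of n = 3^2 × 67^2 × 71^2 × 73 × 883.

8373893996160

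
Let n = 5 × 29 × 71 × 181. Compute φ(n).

φ(1863395) = 1863395 · (1 − 1/5) · (1 − 1/29) · (1 − 1/71) · (1 − 1/181)
       = 1863395 · 1411200/1863395 = 1411200.

1411200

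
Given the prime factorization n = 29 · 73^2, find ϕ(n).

147168

φ(29) = 29 − 1 = 28.
φ(73^2) = 73^2 − 73^1 = 5329 − 73 = 5256.
Multiply: 28 · 5256 = 147168.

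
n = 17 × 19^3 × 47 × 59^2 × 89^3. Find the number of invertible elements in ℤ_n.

11407755697671168

φ(17) = 17 − 1 = 16.
φ(19^3) = 19^3 − 19^2 = 6859 − 361 = 6498.
φ(47) = 47 − 1 = 46.
φ(59^2) = 59^1·(59−1) = 59·58 = 3422.
φ(89^3) = 89^3 − 89^2 = 704969 − 7921 = 697048.
Since φ is multiplicative, φ(13448740860727349) = 16 · 6498 · 46 · 3422 · 697048 = 11407755697671168.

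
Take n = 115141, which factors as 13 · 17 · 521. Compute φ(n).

99840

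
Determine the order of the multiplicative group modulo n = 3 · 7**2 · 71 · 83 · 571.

φ(494640741) = 494640741 · (1 − 1/3) · (1 − 1/7) · (1 − 1/71) · (1 − 1/83) · (1 − 1/571)
       = 494640741 · 39261600/70662963 = 274831200.

274831200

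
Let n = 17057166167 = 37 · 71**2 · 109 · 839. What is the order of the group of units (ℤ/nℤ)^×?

16192975680

φ(37) = 37 − 1 = 36.
φ(71^2) = 71^2 − 71^1 = 5041 − 71 = 4970.
φ(109) = 109 − 1 = 108.
φ(839) = 839 − 1 = 838.
φ(17057166167) = 36 × 4970 × 108 × 838 = 16192975680.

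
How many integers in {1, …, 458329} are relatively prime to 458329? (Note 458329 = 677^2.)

457652

φ(677^2) = 677^1·(677−1) = 677·676 = 457652.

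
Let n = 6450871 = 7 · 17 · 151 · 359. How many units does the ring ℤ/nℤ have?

φ(7) = 7 − 1 = 6.
φ(17) = 17 − 1 = 16.
φ(151) = 151 − 1 = 150.
φ(359) = 359 − 1 = 358.
φ(6450871) = 6 × 16 × 150 × 358 = 5155200.

5155200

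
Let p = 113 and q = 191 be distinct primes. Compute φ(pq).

21280

φ(pq) = (p−1)(q−1) = 112 · 190 = 21280.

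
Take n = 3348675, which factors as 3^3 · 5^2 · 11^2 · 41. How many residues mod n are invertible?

1584000

φ(3348675) = 3348675 · (1 − 1/3) · (1 − 1/5) · (1 − 1/11) · (1 − 1/41)
       = 3348675 · 3200/6765 = 1584000.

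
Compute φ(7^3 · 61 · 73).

φ(7^3) = 7^3 − 7^2 = 343 − 49 = 294.
φ(61) = 61 − 1 = 60.
φ(73) = 73 − 1 = 72.
φ(1527379) = 294 × 60 × 72 = 1270080.

1270080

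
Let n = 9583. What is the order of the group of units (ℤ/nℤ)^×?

9583 = 7 * 37**2.
φ(7) = 7 − 1 = 6.
φ(37^2) = 37^2 − 37^1 = 1369 − 37 = 1332.
φ(9583) = 6 × 1332 = 7992.

7992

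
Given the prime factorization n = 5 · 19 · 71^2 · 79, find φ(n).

27911520

φ(5) = 5 − 1 = 4.
φ(19) = 19 − 1 = 18.
φ(71^2) = 71^2 − 71^1 = 5041 − 71 = 4970.
φ(79) = 79 − 1 = 78.
φ(37832705) = 4 × 18 × 4970 × 78 = 27911520.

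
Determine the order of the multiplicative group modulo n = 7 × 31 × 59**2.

φ(755377) = 755377 · (1 − 1/7) · (1 − 1/31) · (1 − 1/59)
       = 755377 · 10440/12803 = 615960.

615960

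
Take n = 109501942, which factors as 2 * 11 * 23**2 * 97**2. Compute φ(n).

φ(2) = 2 − 1 = 1.
φ(11) = 11 − 1 = 10.
φ(23^2) = 23^2 − 23^1 = 529 − 23 = 506.
φ(97^2) = 97^2 − 97^1 = 9409 − 97 = 9312.
φ(109501942) = 1 × 10 × 506 × 9312 = 47118720.

47118720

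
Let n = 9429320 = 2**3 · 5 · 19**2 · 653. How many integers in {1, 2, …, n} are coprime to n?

φ(9429320) = 9429320 · (1 − 1/2) · (1 − 1/5) · (1 − 1/19) · (1 − 1/653)
       = 9429320 · 46944/124070 = 3567744.

3567744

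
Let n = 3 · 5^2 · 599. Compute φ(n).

φ(3) = 3 − 1 = 2.
φ(5^2) = 5^1·(5−1) = 5·4 = 20.
φ(599) = 599 − 1 = 598.
Multiply: 2 · 20 · 598 = 23920.

23920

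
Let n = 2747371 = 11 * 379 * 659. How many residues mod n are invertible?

φ(2747371) = 2747371 · (1 − 1/11) · (1 − 1/379) · (1 − 1/659)
       = 2747371 · 2487240/2747371 = 2487240.

2487240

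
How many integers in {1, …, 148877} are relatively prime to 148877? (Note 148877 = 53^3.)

146068

φ(53^3) = 53^3 − 53^2 = 148877 − 2809 = 146068.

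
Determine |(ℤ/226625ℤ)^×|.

151200

Factor 226625: 226625 = 5**3 × 7**2 × 37.
φ(5^3) = 5^3 − 5^2 = 125 − 25 = 100.
φ(7^2) = 7^1·(7−1) = 7·6 = 42.
φ(37) = 37 − 1 = 36.
Since φ is multiplicative, φ(226625) = 100 · 42 · 36 = 151200.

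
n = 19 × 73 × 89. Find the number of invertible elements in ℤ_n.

φ(123443) = 123443 · (1 − 1/19) · (1 − 1/73) · (1 − 1/89)
       = 123443 · 114048/123443 = 114048.

114048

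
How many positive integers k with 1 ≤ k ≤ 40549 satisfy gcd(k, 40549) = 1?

First factor: 40549 = 23 × 41 × 43.
φ(23) = 23 − 1 = 22.
φ(41) = 41 − 1 = 40.
φ(43) = 43 − 1 = 42.
Since φ is multiplicative, φ(40549) = 22 · 40 · 42 = 36960.

36960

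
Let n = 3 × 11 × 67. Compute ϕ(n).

φ(2211) = 2211 · (1 − 1/3) · (1 − 1/11) · (1 − 1/67)
       = 2211 · 1320/2211 = 1320.

1320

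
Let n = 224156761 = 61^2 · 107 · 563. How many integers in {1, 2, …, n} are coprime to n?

218033520

φ(61^2) = 61^1·(61−1) = 61·60 = 3660.
φ(107) = 107 − 1 = 106.
φ(563) = 563 − 1 = 562.
φ(224156761) = 3660 × 106 × 562 = 218033520.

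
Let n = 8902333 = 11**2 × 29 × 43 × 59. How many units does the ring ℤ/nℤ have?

7502880

φ(11^2) = 11^1·(11−1) = 11·10 = 110.
φ(29) = 29 − 1 = 28.
φ(43) = 43 − 1 = 42.
φ(59) = 59 − 1 = 58.
Since φ is multiplicative, φ(8902333) = 110 · 28 · 42 · 58 = 7502880.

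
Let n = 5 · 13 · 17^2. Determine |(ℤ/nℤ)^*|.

13056

φ(18785) = 18785 · (1 − 1/5) · (1 − 1/13) · (1 − 1/17)
       = 18785 · 768/1105 = 13056.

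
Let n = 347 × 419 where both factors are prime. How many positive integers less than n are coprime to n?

For distinct primes, φ(pq) = (p−1)(q−1) = 346 × 418 = 144628.

144628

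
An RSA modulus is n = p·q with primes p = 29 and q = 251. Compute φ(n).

φ(pq) = (p−1)(q−1) = 28 · 250 = 7000.

7000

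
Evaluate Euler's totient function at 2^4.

φ(16) = 16 · (1 − 1/2)
       = 16 · 1/2 = 8.

8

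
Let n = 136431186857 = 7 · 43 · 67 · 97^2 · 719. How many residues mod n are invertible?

111201818112

φ(136431186857) = 136431186857 · (1 − 1/7) · (1 − 1/43) · (1 − 1/67) · (1 − 1/97) · (1 − 1/719)
       = 136431186857 · 1146410496/1406507081 = 111201818112.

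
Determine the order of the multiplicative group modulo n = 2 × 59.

58

φ(118) = 118 · (1 − 1/2) · (1 − 1/59)
       = 118 · 58/118 = 58.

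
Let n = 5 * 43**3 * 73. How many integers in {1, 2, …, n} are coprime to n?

φ(5) = 5 − 1 = 4.
φ(43^3) = 43^2·(43−1) = 1849·42 = 77658.
φ(73) = 73 − 1 = 72.
φ(29020055) = 4 × 77658 × 72 = 22365504.

22365504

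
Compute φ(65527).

First factor: 65527 = 7 · 11 · 23 · 37.
φ(7) = 7 − 1 = 6.
φ(11) = 11 − 1 = 10.
φ(23) = 23 − 1 = 22.
φ(37) = 37 − 1 = 36.
Multiply: 6 · 10 · 22 · 36 = 47520.

47520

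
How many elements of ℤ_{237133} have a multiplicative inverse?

237133 = 13 * 17 * 29 * 37.
φ(237133) = 237133 · (1 − 1/13) · (1 − 1/17) · (1 − 1/29) · (1 − 1/37)
       = 237133 · 193536/237133 = 193536.

193536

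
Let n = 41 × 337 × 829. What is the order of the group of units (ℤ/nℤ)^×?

11128320

φ(11454293) = 11454293 · (1 − 1/41) · (1 − 1/337) · (1 − 1/829)
       = 11454293 · 11128320/11454293 = 11128320.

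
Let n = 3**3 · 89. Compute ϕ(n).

1584

φ(3^3) = 3^2·(3−1) = 9·2 = 18.
φ(89) = 89 − 1 = 88.
Multiply: 18 · 88 = 1584.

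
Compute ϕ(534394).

211680

534394 = 2 · 7^3 · 19 · 41.
φ(534394) = 534394 · (1 − 1/2) · (1 − 1/7) · (1 − 1/19) · (1 − 1/41)
       = 534394 · 4320/10906 = 211680.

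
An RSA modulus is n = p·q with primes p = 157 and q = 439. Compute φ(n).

68328

φ(pq) = (p−1)(q−1) = 156 · 438 = 68328.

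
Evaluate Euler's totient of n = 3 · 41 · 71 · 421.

2352000

φ(3676593) = 3676593 · (1 − 1/3) · (1 − 1/41) · (1 − 1/71) · (1 − 1/421)
       = 3676593 · 2352000/3676593 = 2352000.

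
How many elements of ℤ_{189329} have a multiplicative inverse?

145152

First factor: 189329 = 7 · 17 · 37 · 43.
φ(7) = 7 − 1 = 6.
φ(17) = 17 − 1 = 16.
φ(37) = 37 − 1 = 36.
φ(43) = 43 − 1 = 42.
Multiply: 6 · 16 · 36 · 42 = 145152.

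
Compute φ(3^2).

φ(3^2) = 3^2 − 3^1 = 9 − 3 = 6.

6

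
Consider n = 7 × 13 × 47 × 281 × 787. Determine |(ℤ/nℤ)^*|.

φ(945845719) = 945845719 · (1 − 1/7) · (1 − 1/13) · (1 − 1/47) · (1 − 1/281) · (1 − 1/787)
       = 945845719 · 728904960/945845719 = 728904960.

728904960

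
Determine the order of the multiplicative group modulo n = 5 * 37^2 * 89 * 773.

361963008

φ(470915465) = 470915465 · (1 − 1/5) · (1 − 1/37) · (1 − 1/89) · (1 − 1/773)
       = 470915465 · 9782784/12727445 = 361963008.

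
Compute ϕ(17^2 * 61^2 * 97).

φ(17^2) = 17^2 − 17^1 = 289 − 17 = 272.
φ(61^2) = 61^2 − 61^1 = 3721 − 61 = 3660.
φ(97) = 97 − 1 = 96.
Since φ is multiplicative, φ(104310793) = 272 · 3660 · 96 = 95569920.

95569920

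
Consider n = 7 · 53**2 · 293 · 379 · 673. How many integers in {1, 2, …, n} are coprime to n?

φ(7) = 7 − 1 = 6.
φ(53^2) = 53^2 − 53^1 = 2809 − 53 = 2756.
φ(293) = 293 − 1 = 292.
φ(379) = 379 − 1 = 378.
φ(673) = 673 − 1 = 672.
Since φ is multiplicative, φ(1469507049353) = 6 · 2756 · 292 · 378 · 672 = 1226519304192.

1226519304192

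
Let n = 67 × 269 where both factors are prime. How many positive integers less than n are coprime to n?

17688

For distinct primes, φ(pq) = (p−1)(q−1) = 66 × 268 = 17688.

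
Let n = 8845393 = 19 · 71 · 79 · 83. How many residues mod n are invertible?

8058960

φ(19) = 19 − 1 = 18.
φ(71) = 71 − 1 = 70.
φ(79) = 79 − 1 = 78.
φ(83) = 83 − 1 = 82.
Multiply: 18 · 70 · 78 · 82 = 8058960.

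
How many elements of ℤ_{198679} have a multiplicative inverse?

Prime factorization: 198679 = 13 · 17 · 29 · 31.
φ(198679) = 198679 · (1 − 1/13) · (1 − 1/17) · (1 − 1/29) · (1 − 1/31)
       = 198679 · 161280/198679 = 161280.

161280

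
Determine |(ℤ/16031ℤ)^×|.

14080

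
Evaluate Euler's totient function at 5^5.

φ(5^5) = 5^5 − 5^4 = 3125 − 625 = 2500.

2500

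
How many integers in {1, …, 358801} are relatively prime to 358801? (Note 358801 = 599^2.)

358202

φ(358801) = 358801 · (1 − 1/599)
       = 358801 · 598/599 = 358202.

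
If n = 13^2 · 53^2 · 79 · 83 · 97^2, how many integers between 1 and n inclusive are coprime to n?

25606795548672

φ(13^2) = 13^1·(13−1) = 13·12 = 156.
φ(53^2) = 53^1·(53−1) = 53·52 = 2756.
φ(79) = 79 − 1 = 78.
φ(83) = 83 − 1 = 82.
φ(97^2) = 97^2 − 97^1 = 9409 − 97 = 9312.
Since φ is multiplicative, φ(29287823322173) = 156 · 2756 · 78 · 82 · 9312 = 25606795548672.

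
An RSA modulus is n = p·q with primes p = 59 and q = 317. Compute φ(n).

18328

φ(18703) = 18703 · (1 − 1/59) · (1 − 1/317)
       = 18703 · 18328/18703 = 18328.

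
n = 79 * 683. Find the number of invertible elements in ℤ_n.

φ(53957) = 53957 · (1 − 1/79) · (1 − 1/683)
       = 53957 · 53196/53957 = 53196.

53196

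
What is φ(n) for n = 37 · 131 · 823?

φ(37) = 37 − 1 = 36.
φ(131) = 131 − 1 = 130.
φ(823) = 823 − 1 = 822.
φ(3989081) = 36 × 130 × 822 = 3846960.

3846960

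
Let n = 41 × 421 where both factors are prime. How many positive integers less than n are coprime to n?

16800

φ(41) = 41 − 1 = 40.
φ(421) = 421 − 1 = 420.
Since φ is multiplicative, φ(17261) = 40 · 420 = 16800.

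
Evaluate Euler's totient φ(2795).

2016

Prime factorization: 2795 = 5 · 13 · 43.
φ(2795) = 2795 · (1 − 1/5) · (1 − 1/13) · (1 − 1/43)
       = 2795 · 2016/2795 = 2016.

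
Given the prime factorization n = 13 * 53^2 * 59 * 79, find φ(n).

φ(170205737) = 170205737 · (1 − 1/13) · (1 − 1/53) · (1 − 1/59) · (1 − 1/79)
       = 170205737 · 2822976/3211429 = 149617728.

149617728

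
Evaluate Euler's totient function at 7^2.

φ(7^2) = 7^1·(7−1) = 7·6 = 42.

42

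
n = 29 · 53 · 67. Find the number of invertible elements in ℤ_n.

96096

φ(102979) = 102979 · (1 − 1/29) · (1 − 1/53) · (1 − 1/67)
       = 102979 · 96096/102979 = 96096.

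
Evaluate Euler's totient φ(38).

Factor 38: 38 = 2 · 19.
φ(38) = 38 · (1 − 1/2) · (1 − 1/19)
       = 38 · 18/38 = 18.

18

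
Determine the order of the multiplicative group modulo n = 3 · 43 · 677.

56784

φ(3) = 3 − 1 = 2.
φ(43) = 43 − 1 = 42.
φ(677) = 677 − 1 = 676.
Multiply: 2 · 42 · 676 = 56784.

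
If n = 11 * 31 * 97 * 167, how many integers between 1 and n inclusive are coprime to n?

4780800

φ(11) = 11 − 1 = 10.
φ(31) = 31 − 1 = 30.
φ(97) = 97 − 1 = 96.
φ(167) = 167 − 1 = 166.
Since φ is multiplicative, φ(5523859) = 10 · 30 · 96 · 166 = 4780800.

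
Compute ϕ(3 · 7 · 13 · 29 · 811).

φ(6420687) = 6420687 · (1 − 1/3) · (1 − 1/7) · (1 − 1/13) · (1 − 1/29) · (1 − 1/811)
       = 6420687 · 3265920/6420687 = 3265920.

3265920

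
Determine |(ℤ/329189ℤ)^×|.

First factor: 329189 = 7 × 31 × 37 × 41.
φ(7) = 7 − 1 = 6.
φ(31) = 31 − 1 = 30.
φ(37) = 37 − 1 = 36.
φ(41) = 41 − 1 = 40.
Multiply: 6 · 30 · 36 · 40 = 259200.

259200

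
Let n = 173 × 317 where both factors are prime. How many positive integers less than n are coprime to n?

φ(pq) = (p−1)(q−1) = 172 · 316 = 54352.

54352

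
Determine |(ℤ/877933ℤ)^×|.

665280

877933 = 7**2 × 19 × 23 × 41.
φ(877933) = 877933 · (1 − 1/7) · (1 − 1/19) · (1 − 1/23) · (1 − 1/41)
       = 877933 · 95040/125419 = 665280.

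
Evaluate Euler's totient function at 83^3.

564898

φ(571787) = 571787 · (1 − 1/83)
       = 571787 · 82/83 = 564898.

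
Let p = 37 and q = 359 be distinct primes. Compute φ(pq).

12888

φ(n) = (p − 1)(q − 1) = (37−1)(359−1) = 36·358 = 12888.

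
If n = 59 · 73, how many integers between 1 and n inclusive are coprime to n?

φ(59) = 59 − 1 = 58.
φ(73) = 73 − 1 = 72.
Multiply: 58 · 72 = 4176.

4176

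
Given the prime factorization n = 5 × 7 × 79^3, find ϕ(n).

φ(5) = 5 − 1 = 4.
φ(7) = 7 − 1 = 6.
φ(79^3) = 79^2·(79−1) = 6241·78 = 486798.
Multiply: 4 · 6 · 486798 = 11683152.

11683152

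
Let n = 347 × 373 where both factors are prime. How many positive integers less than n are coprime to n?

φ(n) = (p − 1)(q − 1) = (347−1)(373−1) = 346·372 = 128712.

128712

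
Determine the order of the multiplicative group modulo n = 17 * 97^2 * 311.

46187520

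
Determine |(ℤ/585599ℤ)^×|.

435456

585599 = 7**2 · 17 · 19 · 37.
φ(7^2) = 7^2 − 7^1 = 49 − 7 = 42.
φ(17) = 17 − 1 = 16.
φ(19) = 19 − 1 = 18.
φ(37) = 37 − 1 = 36.
Since φ is multiplicative, φ(585599) = 42 · 16 · 18 · 36 = 435456.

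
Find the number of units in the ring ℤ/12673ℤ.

Prime factorization: 12673 = 19 · 23 · 29.
φ(12673) = 12673 · (1 − 1/19) · (1 − 1/23) · (1 − 1/29)
       = 12673 · 11088/12673 = 11088.

11088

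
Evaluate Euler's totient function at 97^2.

φ(9409) = 9409 · (1 − 1/97)
       = 9409 · 96/97 = 9312.

9312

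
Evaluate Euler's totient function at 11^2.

110

φ(11^2) = 11^2 − 11^1 = 121 − 11 = 110.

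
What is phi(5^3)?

100

φ(5^3) = 5^2·(5−1) = 25·4 = 100.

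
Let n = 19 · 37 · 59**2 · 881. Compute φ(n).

1951361280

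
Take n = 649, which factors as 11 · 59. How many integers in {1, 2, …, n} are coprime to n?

φ(11) = 11 − 1 = 10.
φ(59) = 59 − 1 = 58.
φ(649) = 10 × 58 = 580.

580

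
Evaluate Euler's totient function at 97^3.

903264

φ(912673) = 912673 · (1 − 1/97)
       = 912673 · 96/97 = 903264.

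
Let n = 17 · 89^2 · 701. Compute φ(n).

φ(94394557) = 94394557 · (1 − 1/17) · (1 − 1/89) · (1 − 1/701)
       = 94394557 · 985600/1060613 = 87718400.

87718400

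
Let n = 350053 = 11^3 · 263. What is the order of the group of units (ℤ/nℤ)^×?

φ(11^3) = 11^3 − 11^2 = 1331 − 121 = 1210.
φ(263) = 263 − 1 = 262.
φ(350053) = 1210 × 262 = 317020.

317020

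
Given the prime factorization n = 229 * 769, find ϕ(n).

175104

φ(229) = 229 − 1 = 228.
φ(769) = 769 − 1 = 768.
Multiply: 228 · 768 = 175104.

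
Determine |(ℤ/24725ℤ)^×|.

First factor: 24725 = 5**2 · 23 · 43.
φ(5^2) = 5^2 − 5^1 = 25 − 5 = 20.
φ(23) = 23 − 1 = 22.
φ(43) = 43 − 1 = 42.
φ(24725) = 20 × 22 × 42 = 18480.

18480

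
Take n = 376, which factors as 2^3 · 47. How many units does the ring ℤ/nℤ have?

φ(2^3) = 2^2·(2−1) = 4·1 = 4.
φ(47) = 47 − 1 = 46.
Multiply: 4 · 46 = 184.

184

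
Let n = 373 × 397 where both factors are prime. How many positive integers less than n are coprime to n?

φ(n) = (p − 1)(q − 1) = (373−1)(397−1) = 372·396 = 147312.

147312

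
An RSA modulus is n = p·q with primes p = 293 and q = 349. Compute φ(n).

φ(102257) = 102257 · (1 − 1/293) · (1 − 1/349)
       = 102257 · 101616/102257 = 101616.

101616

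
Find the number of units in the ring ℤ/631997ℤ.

Factor 631997: 631997 = 19 × 29 × 31 × 37.
φ(631997) = 631997 · (1 − 1/19) · (1 − 1/29) · (1 − 1/31) · (1 − 1/37)
       = 631997 · 544320/631997 = 544320.

544320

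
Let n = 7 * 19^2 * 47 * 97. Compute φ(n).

9061632

φ(7) = 7 − 1 = 6.
φ(19^2) = 19^2 − 19^1 = 361 − 19 = 342.
φ(47) = 47 − 1 = 46.
φ(97) = 97 − 1 = 96.
φ(11520593) = 6 × 342 × 46 × 96 = 9061632.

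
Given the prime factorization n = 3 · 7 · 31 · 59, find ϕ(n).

φ(38409) = 38409 · (1 − 1/3) · (1 − 1/7) · (1 − 1/31) · (1 − 1/59)
       = 38409 · 20880/38409 = 20880.

20880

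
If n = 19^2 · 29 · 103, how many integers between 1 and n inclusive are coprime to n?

φ(1078307) = 1078307 · (1 − 1/19) · (1 − 1/29) · (1 − 1/103)
       = 1078307 · 51408/56753 = 976752.

976752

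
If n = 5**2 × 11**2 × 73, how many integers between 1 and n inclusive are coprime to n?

158400

φ(5^2) = 5^1·(5−1) = 5·4 = 20.
φ(11^2) = 11^1·(11−1) = 11·10 = 110.
φ(73) = 73 − 1 = 72.
Multiply: 20 · 110 · 72 = 158400.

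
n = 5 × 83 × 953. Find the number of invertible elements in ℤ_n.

φ(5) = 5 − 1 = 4.
φ(83) = 83 − 1 = 82.
φ(953) = 953 − 1 = 952.
Multiply: 4 · 82 · 952 = 312256.

312256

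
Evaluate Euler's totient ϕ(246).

80

Factor 246: 246 = 2 · 3 · 41.
φ(2) = 2 − 1 = 1.
φ(3) = 3 − 1 = 2.
φ(41) = 41 − 1 = 40.
Since φ is multiplicative, φ(246) = 1 · 2 · 40 = 80.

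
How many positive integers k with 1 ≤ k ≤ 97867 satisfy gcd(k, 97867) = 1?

72000

Prime factorization: 97867 = 7 · 11 · 31 · 41.
φ(97867) = 97867 · (1 − 1/7) · (1 − 1/11) · (1 − 1/31) · (1 − 1/41)
       = 97867 · 72000/97867 = 72000.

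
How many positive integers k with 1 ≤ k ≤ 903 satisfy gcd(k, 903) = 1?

Prime factorization: 903 = 3 * 7 * 43.
φ(903) = 903 · (1 − 1/3) · (1 − 1/7) · (1 − 1/43)
       = 903 · 504/903 = 504.

504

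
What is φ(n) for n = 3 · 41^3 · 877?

φ(3) = 3 − 1 = 2.
φ(41^3) = 41^3 − 41^2 = 68921 − 1681 = 67240.
φ(877) = 877 − 1 = 876.
Since φ is multiplicative, φ(181331151) = 2 · 67240 · 876 = 117804480.

117804480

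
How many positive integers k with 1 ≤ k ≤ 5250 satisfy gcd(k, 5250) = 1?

1200

First factor: 5250 = 2 * 3 * 5^3 * 7.
φ(2) = 2 − 1 = 1.
φ(3) = 3 − 1 = 2.
φ(5^3) = 5^2·(5−1) = 25·4 = 100.
φ(7) = 7 − 1 = 6.
Since φ is multiplicative, φ(5250) = 1 · 2 · 100 · 6 = 1200.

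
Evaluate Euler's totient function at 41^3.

φ(68921) = 68921 · (1 − 1/41)
       = 68921 · 40/41 = 67240.

67240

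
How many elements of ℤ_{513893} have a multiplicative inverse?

435456

Factor 513893: 513893 = 17 · 19 · 37 · 43.
φ(17) = 17 − 1 = 16.
φ(19) = 19 − 1 = 18.
φ(37) = 37 − 1 = 36.
φ(43) = 43 − 1 = 42.
Since φ is multiplicative, φ(513893) = 16 · 18 · 36 · 42 = 435456.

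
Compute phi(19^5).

2345778

φ(2476099) = 2476099 · (1 − 1/19)
       = 2476099 · 18/19 = 2345778.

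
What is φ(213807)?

Prime factorization: 213807 = 3 · 11**2 · 19 · 31.
φ(3) = 3 − 1 = 2.
φ(11^2) = 11^2 − 11^1 = 121 − 11 = 110.
φ(19) = 19 − 1 = 18.
φ(31) = 31 − 1 = 30.
Since φ is multiplicative, φ(213807) = 2 · 110 · 18 · 30 = 118800.

118800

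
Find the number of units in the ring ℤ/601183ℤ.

First factor: 601183 = 11 · 31 · 41 · 43.
φ(11) = 11 − 1 = 10.
φ(31) = 31 − 1 = 30.
φ(41) = 41 − 1 = 40.
φ(43) = 43 − 1 = 42.
Multiply: 10 · 30 · 40 · 42 = 504000.

504000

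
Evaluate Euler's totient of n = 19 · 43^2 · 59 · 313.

φ(19) = 19 − 1 = 18.
φ(43^2) = 43^2 − 43^1 = 1849 − 43 = 1806.
φ(59) = 59 − 1 = 58.
φ(313) = 313 − 1 = 312.
Multiply: 18 · 1806 · 58 · 312 = 588264768.

588264768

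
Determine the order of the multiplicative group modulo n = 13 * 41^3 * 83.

φ(74365759) = 74365759 · (1 − 1/13) · (1 − 1/41) · (1 − 1/83)
       = 74365759 · 39360/44239 = 66164160.

66164160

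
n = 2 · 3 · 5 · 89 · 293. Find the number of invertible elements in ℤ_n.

φ(2) = 2 − 1 = 1.
φ(3) = 3 − 1 = 2.
φ(5) = 5 − 1 = 4.
φ(89) = 89 − 1 = 88.
φ(293) = 293 − 1 = 292.
φ(782310) = 1 × 2 × 4 × 88 × 292 = 205568.

205568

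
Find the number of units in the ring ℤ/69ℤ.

Prime factorization: 69 = 3 × 23.
φ(3) = 3 − 1 = 2.
φ(23) = 23 − 1 = 22.
φ(69) = 2 × 22 = 44.

44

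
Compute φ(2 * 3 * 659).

1316

φ(2) = 2 − 1 = 1.
φ(3) = 3 − 1 = 2.
φ(659) = 659 − 1 = 658.
Since φ is multiplicative, φ(3954) = 1 · 2 · 658 = 1316.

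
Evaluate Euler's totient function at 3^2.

6

φ(3^2) = 3^1·(3−1) = 3·2 = 6.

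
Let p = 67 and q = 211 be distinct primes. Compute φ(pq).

13860

φ(67) = 67 − 1 = 66.
φ(211) = 211 − 1 = 210.
φ(14137) = 66 × 210 = 13860.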